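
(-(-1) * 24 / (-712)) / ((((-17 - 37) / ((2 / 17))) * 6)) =1 / 81702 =0.00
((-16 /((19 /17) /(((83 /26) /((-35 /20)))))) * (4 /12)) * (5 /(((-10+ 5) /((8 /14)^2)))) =-722432 /254163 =-2.84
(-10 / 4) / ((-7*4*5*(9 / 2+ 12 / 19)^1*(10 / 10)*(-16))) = -19 / 87360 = -0.00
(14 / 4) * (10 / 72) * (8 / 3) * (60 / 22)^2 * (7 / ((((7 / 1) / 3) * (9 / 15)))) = 48.21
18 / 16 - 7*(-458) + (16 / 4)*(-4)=25529 / 8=3191.12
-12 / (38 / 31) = -186 / 19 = -9.79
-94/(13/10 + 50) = -1.83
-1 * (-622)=622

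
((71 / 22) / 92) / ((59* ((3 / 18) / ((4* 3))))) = 639 / 14927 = 0.04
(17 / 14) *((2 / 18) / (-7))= -17 / 882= -0.02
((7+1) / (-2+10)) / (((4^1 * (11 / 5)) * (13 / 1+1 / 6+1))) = 3 / 374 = 0.01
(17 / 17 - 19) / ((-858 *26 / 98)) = 147 / 1859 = 0.08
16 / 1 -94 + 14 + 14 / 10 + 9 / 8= -2459 / 40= -61.48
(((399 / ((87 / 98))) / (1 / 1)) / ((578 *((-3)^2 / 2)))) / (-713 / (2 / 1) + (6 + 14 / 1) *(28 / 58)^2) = -39788 / 81013347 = -0.00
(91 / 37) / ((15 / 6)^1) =0.98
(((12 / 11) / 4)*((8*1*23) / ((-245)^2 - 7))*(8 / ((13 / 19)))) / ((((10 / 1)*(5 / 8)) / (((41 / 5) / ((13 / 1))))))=2293376 / 2324447125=0.00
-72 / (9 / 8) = -64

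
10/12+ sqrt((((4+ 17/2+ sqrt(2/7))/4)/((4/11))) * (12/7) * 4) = 5/6+ sqrt(132 * sqrt(14)+ 11550)/14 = 8.67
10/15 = 2/3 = 0.67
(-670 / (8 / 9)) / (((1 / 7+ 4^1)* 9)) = -2345 / 116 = -20.22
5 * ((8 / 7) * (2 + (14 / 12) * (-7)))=-740 / 21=-35.24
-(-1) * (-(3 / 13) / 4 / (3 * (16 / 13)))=-0.02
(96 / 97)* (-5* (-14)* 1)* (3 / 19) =20160 / 1843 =10.94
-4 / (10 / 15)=-6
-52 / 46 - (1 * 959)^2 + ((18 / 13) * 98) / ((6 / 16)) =-274876765 / 299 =-919320.28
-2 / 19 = -0.11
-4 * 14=-56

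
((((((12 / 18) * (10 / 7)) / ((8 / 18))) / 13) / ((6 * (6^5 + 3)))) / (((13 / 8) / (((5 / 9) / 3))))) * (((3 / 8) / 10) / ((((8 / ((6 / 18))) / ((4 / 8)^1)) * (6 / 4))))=5 / 23853027744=0.00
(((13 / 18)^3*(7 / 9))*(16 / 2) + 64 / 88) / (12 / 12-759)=-221657 / 54705618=-0.00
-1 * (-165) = 165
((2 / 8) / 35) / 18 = 1 / 2520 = 0.00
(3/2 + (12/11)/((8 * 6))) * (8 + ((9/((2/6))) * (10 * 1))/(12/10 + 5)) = 53533/682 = 78.49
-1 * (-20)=20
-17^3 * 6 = -29478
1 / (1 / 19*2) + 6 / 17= 335 / 34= 9.85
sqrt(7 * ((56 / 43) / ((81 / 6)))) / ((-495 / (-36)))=112 * sqrt(129) / 21285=0.06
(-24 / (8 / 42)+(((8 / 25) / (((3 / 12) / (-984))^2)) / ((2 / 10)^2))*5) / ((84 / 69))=7126362711 / 14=509025907.93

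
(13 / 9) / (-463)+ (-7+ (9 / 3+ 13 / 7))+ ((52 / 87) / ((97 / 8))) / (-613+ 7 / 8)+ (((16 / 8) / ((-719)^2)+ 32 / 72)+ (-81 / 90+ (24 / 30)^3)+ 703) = 12132782430863449734199 / 17310033619951395750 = 700.91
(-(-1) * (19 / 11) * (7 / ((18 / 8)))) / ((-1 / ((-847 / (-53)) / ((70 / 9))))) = -2926 / 265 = -11.04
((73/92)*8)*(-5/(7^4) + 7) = 2453092/55223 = 44.42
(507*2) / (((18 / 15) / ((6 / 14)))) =2535 / 7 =362.14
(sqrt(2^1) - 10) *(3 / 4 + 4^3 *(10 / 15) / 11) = -3055 / 66 + 611 *sqrt(2) / 132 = -39.74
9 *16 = 144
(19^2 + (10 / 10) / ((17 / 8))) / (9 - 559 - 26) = -0.63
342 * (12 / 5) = 4104 / 5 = 820.80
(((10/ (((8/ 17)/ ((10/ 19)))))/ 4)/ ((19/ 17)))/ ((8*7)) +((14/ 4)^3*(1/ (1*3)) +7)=10352051/ 485184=21.34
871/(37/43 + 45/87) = 1086137/1718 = 632.21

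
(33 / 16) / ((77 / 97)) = 291 / 112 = 2.60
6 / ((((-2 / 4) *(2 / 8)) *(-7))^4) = 24576 / 2401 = 10.24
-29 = -29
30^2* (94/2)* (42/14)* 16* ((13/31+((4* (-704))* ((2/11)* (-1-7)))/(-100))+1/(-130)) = -33178725792/403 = -82329344.40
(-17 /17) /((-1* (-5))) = -1 /5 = -0.20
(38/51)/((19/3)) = 2/17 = 0.12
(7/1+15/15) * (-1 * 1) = -8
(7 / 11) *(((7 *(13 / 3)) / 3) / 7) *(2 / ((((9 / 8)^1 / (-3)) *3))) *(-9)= 14.71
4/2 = 2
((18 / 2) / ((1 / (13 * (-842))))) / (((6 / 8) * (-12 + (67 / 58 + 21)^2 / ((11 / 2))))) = -2430274704 / 1429201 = -1700.44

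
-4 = -4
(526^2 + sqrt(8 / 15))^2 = 1106704 * sqrt(30) / 15 + 1148244134648 / 15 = 76550013087.70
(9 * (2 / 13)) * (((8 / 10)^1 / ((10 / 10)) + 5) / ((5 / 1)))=522 / 325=1.61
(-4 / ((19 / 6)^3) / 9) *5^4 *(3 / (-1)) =180000 / 6859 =26.24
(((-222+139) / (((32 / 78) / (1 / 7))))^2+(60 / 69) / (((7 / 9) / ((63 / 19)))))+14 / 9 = 41470274389 / 49335552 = 840.58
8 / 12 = 2 / 3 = 0.67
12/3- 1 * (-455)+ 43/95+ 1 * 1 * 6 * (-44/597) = 8677592/18905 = 459.01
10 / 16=5 / 8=0.62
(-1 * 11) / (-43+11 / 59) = 649 / 2526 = 0.26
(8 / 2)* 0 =0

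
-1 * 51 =-51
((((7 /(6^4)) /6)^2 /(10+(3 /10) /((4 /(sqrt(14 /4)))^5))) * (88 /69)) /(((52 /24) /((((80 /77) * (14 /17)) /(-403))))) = -4110417920000 /40587041808131547673737+245862400 * sqrt(14) /13529013936043849224579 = -0.00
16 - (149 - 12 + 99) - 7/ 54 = -11887/ 54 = -220.13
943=943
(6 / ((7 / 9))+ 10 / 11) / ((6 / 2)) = 664 / 231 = 2.87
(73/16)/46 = 73/736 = 0.10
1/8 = 0.12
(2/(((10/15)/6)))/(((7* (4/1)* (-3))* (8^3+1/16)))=-8/19117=-0.00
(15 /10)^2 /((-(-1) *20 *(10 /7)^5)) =151263 /8000000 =0.02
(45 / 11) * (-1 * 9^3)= -32805 / 11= -2982.27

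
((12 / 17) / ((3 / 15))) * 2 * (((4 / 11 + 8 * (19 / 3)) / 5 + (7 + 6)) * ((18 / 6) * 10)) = 918960 / 187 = 4914.22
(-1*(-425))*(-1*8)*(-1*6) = 20400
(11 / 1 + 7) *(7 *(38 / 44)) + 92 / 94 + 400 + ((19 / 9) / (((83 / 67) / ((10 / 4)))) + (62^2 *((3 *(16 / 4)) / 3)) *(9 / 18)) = 6335252639 / 772398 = 8202.06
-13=-13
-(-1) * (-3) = -3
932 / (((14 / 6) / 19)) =53124 / 7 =7589.14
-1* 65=-65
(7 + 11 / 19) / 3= 48 / 19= 2.53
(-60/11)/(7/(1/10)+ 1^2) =-60/781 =-0.08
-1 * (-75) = 75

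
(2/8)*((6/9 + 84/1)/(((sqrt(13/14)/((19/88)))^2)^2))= 810987583/15202277376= 0.05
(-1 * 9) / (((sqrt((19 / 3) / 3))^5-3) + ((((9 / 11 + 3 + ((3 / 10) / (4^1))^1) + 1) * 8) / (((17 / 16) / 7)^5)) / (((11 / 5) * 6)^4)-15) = -41283076116221788545310606443 * sqrt(19) / 117174357605789178567779236327-55463973260052302454842827362 / 117174357605789178567779236327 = -2.01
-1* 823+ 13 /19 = -15624 /19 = -822.32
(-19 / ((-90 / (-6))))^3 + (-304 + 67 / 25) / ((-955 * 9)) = -2.00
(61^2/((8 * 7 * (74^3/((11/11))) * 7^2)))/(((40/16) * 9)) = 3721/25018529760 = 0.00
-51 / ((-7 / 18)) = 918 / 7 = 131.14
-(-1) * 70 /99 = 70 /99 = 0.71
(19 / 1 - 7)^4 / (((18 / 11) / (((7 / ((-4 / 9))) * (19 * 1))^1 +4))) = -3741408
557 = 557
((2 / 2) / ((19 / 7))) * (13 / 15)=91 / 285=0.32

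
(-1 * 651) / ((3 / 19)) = -4123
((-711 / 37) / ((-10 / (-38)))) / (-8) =9.13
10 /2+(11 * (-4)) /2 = -17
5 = 5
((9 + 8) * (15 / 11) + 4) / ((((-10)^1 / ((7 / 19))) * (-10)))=2093 / 20900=0.10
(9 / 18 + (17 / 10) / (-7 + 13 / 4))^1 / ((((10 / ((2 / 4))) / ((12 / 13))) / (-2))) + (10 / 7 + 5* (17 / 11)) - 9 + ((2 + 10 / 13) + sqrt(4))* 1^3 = 615711 / 125125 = 4.92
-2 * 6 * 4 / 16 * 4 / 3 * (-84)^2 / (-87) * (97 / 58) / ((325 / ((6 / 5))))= 2737728 / 1366625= 2.00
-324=-324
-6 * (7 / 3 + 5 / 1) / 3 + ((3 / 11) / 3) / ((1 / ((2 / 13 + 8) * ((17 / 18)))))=-17975 / 1287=-13.97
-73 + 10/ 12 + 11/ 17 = -7295/ 102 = -71.52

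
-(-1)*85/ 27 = 85/ 27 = 3.15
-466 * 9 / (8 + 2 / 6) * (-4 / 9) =5592 / 25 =223.68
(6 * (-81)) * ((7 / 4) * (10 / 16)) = -8505 / 16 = -531.56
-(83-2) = -81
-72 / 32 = -9 / 4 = -2.25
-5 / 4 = -1.25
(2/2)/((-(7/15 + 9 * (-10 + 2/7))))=0.01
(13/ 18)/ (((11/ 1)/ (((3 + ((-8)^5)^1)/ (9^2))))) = -425945/ 16038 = -26.56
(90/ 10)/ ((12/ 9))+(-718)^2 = 2062123/ 4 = 515530.75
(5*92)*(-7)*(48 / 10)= -15456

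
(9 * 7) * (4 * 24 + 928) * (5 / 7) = 46080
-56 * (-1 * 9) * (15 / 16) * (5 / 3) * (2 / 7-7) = -10575 / 2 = -5287.50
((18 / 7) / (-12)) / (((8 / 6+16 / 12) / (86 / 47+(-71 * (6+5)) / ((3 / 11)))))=1210557 / 5264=229.97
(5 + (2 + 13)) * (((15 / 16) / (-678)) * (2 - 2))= 0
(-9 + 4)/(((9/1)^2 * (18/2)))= -5/729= -0.01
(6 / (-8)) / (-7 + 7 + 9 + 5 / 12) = -0.08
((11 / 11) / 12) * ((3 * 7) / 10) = 7 / 40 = 0.18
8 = 8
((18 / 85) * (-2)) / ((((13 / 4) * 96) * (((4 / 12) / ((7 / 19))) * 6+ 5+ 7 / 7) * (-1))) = 21 / 176800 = 0.00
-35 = -35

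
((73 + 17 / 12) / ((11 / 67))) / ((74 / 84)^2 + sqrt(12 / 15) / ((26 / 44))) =-10174281593385 / 48846351521 + 806762161296* sqrt(5) / 4440577411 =197.96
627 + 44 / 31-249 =11762 / 31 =379.42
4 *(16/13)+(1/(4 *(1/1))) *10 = 193/26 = 7.42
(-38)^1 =-38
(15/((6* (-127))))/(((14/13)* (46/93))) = -6045/163576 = -0.04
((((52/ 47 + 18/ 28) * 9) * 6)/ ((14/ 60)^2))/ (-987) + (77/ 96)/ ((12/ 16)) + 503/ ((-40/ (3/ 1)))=-18336344891/ 477342810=-38.41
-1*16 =-16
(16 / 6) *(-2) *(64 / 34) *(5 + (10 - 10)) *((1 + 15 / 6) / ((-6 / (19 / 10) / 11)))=93632 / 153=611.97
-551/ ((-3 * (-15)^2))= 551/ 675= 0.82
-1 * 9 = -9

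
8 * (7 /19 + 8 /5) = 1496 /95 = 15.75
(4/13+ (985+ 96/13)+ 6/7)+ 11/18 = 1628435/1638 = 994.16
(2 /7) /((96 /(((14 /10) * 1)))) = 1 /240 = 0.00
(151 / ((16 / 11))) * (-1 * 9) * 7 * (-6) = 313929 / 8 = 39241.12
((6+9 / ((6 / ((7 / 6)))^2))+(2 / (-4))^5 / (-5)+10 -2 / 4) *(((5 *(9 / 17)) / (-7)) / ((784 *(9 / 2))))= -22819 / 13434624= -0.00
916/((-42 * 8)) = -229/84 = -2.73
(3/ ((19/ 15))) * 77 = 3465/ 19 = 182.37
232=232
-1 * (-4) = 4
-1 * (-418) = 418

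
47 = 47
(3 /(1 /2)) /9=2 /3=0.67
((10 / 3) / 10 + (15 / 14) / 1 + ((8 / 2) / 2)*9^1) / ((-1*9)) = -815 / 378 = -2.16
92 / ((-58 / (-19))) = 874 / 29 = 30.14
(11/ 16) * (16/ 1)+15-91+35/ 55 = -708/ 11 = -64.36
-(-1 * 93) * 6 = 558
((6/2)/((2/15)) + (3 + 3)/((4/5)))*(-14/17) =-420/17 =-24.71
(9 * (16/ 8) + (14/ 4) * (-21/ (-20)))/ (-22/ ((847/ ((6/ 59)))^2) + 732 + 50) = 196832702913/ 7101415161040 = 0.03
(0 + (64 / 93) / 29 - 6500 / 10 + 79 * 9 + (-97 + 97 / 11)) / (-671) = 805699 / 19906557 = 0.04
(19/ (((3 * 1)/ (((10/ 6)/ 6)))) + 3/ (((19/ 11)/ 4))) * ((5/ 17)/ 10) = 8933/ 34884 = 0.26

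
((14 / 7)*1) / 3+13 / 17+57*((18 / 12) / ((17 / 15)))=76.87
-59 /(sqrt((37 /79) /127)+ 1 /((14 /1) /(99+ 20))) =-20126198 /2899389+ 236 * sqrt(371221) /2899389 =-6.89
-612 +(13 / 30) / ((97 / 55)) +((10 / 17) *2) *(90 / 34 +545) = 32.54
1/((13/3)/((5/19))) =15/247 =0.06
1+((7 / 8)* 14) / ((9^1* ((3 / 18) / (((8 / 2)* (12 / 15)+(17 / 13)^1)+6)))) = 33857 / 390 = 86.81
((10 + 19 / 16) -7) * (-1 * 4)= -67 / 4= -16.75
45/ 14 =3.21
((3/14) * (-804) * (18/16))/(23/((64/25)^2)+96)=-5557248/2853137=-1.95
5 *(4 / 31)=20 / 31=0.65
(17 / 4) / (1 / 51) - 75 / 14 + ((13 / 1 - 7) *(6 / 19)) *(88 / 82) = 4655253 / 21812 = 213.43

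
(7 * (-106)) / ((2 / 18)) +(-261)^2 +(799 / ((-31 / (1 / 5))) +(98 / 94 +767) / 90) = 4028731837 / 65565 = 61446.38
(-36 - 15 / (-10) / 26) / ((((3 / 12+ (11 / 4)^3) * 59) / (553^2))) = -3048304112 / 344383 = -8851.49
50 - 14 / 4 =46.50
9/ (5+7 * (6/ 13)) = 117/ 107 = 1.09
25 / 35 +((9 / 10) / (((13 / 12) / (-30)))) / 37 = 137 / 3367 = 0.04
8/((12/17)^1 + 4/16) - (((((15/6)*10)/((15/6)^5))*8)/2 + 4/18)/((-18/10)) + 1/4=980509/105300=9.31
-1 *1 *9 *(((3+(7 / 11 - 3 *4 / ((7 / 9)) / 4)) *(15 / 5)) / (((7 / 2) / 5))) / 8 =2295 / 2156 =1.06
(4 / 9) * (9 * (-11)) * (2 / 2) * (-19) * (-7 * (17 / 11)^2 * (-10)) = 1537480 / 11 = 139770.91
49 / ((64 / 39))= 1911 / 64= 29.86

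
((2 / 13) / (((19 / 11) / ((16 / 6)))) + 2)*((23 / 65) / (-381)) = -38134 / 18350865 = -0.00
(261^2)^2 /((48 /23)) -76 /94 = 1672116253699 /752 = 2223558848.00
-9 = -9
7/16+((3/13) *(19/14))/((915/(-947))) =50341/444080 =0.11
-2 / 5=-0.40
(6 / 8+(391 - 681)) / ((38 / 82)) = -47437 / 76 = -624.17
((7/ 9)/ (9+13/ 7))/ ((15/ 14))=343/ 5130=0.07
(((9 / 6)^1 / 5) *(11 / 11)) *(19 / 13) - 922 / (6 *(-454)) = 34391 / 44265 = 0.78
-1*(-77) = 77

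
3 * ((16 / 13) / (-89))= -48 / 1157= -0.04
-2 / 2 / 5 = -1 / 5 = -0.20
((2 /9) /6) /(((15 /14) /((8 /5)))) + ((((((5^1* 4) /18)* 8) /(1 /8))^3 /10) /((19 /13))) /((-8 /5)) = -5324780848 /346275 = -15377.32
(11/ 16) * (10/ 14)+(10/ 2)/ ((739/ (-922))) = -475675/ 82768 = -5.75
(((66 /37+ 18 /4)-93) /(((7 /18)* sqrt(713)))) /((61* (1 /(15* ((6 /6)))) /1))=-1215* sqrt(713) /15799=-2.05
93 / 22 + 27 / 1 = 31.23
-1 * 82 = -82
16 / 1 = 16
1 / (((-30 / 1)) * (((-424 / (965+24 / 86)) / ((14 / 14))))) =41507 / 546960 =0.08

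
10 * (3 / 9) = 10 / 3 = 3.33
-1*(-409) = 409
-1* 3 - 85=-88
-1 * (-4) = 4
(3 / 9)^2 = 0.11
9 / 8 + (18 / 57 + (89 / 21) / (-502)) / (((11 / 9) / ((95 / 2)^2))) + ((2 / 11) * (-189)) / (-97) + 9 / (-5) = 5315286819 / 9373595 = 567.05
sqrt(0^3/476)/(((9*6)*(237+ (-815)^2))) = 0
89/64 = 1.39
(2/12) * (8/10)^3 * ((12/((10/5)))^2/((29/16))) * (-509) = -862.70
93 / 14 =6.64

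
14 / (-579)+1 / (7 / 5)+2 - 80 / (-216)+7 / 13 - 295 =-138182675 / 474201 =-291.40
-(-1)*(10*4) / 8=5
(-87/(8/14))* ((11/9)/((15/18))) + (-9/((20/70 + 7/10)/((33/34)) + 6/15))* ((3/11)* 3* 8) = -288757/1090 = -264.91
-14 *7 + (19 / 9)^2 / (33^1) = -261593 / 2673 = -97.86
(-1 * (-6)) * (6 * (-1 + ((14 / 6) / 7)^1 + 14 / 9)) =32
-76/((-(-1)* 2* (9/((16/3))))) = -608/27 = -22.52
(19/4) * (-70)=-665/2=-332.50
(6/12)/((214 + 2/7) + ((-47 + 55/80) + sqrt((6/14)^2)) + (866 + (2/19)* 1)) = 1064/2201431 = 0.00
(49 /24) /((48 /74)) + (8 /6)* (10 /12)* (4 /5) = 775 /192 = 4.04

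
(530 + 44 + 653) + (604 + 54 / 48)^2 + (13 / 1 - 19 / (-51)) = 1199247907 / 3264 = 367416.64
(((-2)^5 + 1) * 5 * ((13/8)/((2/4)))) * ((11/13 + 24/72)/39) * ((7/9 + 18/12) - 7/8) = -360065/16848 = -21.37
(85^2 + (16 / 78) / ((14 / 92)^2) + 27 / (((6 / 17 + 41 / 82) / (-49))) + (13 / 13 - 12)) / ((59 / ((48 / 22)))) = 228598528 / 1089907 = 209.74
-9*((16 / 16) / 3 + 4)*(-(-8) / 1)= -312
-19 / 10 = -1.90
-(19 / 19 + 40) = -41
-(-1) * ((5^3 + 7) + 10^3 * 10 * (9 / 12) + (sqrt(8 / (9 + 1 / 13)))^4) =26569696 / 3481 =7632.78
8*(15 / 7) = 17.14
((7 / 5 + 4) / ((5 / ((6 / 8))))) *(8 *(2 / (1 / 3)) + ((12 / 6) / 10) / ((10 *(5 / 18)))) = 38.94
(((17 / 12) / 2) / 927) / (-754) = -0.00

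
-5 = -5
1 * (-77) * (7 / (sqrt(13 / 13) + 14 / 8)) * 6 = -1176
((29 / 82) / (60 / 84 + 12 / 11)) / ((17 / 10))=11165 / 96883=0.12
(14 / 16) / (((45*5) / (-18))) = -7 / 100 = -0.07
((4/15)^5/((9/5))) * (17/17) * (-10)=-2048/273375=-0.01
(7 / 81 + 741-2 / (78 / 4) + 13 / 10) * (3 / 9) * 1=7816249 / 31590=247.43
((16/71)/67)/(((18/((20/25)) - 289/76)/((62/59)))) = 75392/398822123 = 0.00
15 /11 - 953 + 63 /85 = -889087 /935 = -950.90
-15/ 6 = -2.50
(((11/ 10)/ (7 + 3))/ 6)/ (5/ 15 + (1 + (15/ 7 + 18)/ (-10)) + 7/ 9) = 231/ 1220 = 0.19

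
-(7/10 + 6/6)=-17/10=-1.70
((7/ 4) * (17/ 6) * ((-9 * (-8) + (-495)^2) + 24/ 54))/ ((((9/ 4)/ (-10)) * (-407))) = 1312496815/ 98901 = 13270.81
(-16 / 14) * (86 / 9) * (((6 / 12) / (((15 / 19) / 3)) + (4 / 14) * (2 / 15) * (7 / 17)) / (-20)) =84022 / 80325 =1.05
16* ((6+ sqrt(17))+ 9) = 16* sqrt(17)+ 240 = 305.97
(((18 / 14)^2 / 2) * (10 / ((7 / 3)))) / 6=405 / 686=0.59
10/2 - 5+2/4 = 0.50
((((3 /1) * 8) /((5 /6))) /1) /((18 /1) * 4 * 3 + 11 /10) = 288 /2171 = 0.13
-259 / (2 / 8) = -1036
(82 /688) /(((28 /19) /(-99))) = -77121 /9632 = -8.01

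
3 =3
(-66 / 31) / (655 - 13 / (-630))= -0.00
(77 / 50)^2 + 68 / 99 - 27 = -5925529 / 247500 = -23.94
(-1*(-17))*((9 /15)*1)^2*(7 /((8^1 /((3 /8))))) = 3213 /1600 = 2.01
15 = 15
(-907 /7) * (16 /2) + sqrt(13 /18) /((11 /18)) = -7256 /7 + 3 * sqrt(26) /11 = -1035.18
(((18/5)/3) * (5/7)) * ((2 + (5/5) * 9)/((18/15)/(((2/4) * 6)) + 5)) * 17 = 1870/63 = 29.68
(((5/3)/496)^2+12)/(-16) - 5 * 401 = -71056309273/35426304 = -2005.75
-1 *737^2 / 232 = -543169 / 232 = -2341.25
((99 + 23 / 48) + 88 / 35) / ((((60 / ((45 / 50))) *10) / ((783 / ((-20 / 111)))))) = -14892455637 / 22400000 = -664.84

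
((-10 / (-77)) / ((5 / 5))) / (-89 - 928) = -10 / 78309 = -0.00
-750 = -750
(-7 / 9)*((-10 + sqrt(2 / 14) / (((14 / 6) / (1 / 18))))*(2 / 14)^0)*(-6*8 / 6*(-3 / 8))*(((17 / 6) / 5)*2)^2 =4046 / 135-289*sqrt(7) / 28350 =29.94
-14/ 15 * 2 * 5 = -28/ 3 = -9.33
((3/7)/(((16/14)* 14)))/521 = 3/58352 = 0.00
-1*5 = -5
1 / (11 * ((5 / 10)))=2 / 11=0.18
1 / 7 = 0.14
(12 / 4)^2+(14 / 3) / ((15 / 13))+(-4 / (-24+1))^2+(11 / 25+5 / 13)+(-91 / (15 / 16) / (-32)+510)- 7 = 1609009541 / 3094650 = 519.93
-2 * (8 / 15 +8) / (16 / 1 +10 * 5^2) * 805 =-2944 / 57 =-51.65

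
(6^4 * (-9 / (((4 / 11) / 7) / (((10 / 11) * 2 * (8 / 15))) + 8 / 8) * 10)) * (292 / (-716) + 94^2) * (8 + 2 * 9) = -268594786736640 / 10561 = -25432703980.37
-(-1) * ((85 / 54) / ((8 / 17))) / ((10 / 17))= 4913 / 864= 5.69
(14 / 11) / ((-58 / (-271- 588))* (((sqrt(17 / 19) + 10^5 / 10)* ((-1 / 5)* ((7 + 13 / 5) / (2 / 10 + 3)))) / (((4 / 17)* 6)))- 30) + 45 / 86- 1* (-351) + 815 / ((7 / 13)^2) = 16939480* sqrt(323) / 885335373855691 + 11798432553749327622539 / 3730803265427881874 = 3162.44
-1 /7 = -0.14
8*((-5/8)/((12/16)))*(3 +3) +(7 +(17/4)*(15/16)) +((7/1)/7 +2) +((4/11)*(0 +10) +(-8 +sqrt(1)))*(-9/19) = -326673/13376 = -24.42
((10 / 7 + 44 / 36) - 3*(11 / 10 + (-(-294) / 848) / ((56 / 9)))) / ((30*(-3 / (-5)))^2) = -872269 / 346187520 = -0.00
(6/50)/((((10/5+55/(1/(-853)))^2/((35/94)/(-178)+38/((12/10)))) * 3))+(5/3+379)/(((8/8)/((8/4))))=761.33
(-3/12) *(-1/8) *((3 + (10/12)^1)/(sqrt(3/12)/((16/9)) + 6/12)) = 23/150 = 0.15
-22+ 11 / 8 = -165 / 8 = -20.62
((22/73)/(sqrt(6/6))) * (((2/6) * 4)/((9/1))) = 88/1971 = 0.04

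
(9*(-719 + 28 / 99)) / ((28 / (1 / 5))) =-71153 / 1540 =-46.20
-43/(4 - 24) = 43/20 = 2.15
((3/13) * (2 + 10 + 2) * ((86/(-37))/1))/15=-1204/2405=-0.50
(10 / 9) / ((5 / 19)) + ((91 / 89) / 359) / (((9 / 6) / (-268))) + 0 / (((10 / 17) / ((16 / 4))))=1067810 / 287559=3.71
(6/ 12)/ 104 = 0.00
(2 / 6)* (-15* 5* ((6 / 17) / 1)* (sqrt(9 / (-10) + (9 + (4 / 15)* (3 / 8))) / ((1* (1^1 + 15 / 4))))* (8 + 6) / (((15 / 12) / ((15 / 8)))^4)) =-8505* sqrt(205) / 323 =-377.01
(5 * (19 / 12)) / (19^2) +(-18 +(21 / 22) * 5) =-33119 / 2508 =-13.21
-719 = -719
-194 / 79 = -2.46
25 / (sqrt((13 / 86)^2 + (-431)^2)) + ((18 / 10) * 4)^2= 430 * sqrt(54955541) / 54955541 + 1296 / 25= 51.90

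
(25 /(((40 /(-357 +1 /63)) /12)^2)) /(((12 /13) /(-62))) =-50959360075 /2646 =-19259017.41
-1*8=-8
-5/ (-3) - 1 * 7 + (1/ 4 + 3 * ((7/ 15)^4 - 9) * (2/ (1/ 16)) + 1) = -58288297/ 67500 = -863.53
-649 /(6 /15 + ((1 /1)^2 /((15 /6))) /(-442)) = -717145 /441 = -1626.18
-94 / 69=-1.36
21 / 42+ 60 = 121 / 2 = 60.50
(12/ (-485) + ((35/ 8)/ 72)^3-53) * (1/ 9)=-4914574439417/ 834164490240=-5.89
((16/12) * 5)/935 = 0.01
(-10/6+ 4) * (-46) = -322/3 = -107.33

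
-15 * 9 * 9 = -1215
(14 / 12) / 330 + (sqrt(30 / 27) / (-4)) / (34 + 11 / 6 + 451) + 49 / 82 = 48797 / 81180 - sqrt(10) / 5842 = 0.60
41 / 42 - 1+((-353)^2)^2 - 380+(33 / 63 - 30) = 31054804943 / 2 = 15527402471.50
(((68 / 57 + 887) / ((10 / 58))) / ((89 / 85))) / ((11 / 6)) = 49918222 / 18601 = 2683.63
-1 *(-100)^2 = -10000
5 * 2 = 10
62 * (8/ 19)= 496/ 19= 26.11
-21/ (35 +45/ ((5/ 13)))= -21/ 152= -0.14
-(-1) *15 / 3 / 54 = 5 / 54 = 0.09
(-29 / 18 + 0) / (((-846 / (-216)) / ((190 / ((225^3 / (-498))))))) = 365864 / 107071875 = 0.00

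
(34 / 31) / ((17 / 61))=122 / 31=3.94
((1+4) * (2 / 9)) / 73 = 10 / 657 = 0.02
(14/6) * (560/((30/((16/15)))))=46.46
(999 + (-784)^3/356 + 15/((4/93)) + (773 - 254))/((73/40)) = -4812257410/6497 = -740689.15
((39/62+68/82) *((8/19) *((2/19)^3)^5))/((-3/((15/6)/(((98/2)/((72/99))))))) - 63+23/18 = -19957829345887023243228105569/323349170320401816636089982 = -61.72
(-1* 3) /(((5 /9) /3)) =-81 /5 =-16.20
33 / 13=2.54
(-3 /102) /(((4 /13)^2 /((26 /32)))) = -2197 /8704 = -0.25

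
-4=-4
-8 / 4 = -2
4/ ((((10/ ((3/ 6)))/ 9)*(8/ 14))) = 63/ 20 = 3.15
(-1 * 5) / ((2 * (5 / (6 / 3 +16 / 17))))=-25 / 17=-1.47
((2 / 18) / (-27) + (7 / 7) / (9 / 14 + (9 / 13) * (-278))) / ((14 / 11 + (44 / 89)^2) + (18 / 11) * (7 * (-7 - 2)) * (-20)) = -85126987 / 18828947964510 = -0.00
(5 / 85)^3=1 / 4913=0.00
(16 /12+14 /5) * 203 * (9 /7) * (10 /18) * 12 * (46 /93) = 10672 /3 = 3557.33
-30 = -30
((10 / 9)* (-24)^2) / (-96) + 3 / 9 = -6.33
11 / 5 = 2.20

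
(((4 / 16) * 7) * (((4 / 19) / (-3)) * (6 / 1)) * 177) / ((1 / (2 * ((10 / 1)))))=-49560 / 19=-2608.42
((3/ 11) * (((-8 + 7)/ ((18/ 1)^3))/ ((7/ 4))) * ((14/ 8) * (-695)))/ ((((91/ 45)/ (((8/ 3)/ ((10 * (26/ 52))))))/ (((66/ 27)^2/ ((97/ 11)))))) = 336380/ 57913947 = 0.01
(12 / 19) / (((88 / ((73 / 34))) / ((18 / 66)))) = 0.00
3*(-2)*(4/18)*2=-8/3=-2.67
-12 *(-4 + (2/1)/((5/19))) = -216/5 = -43.20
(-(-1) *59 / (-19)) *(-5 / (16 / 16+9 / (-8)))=-2360 / 19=-124.21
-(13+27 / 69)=-308 / 23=-13.39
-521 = -521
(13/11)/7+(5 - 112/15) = -2.30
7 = 7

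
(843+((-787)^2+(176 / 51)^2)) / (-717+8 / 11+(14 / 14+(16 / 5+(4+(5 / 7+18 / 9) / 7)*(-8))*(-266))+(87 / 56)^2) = 278245147882240 / 3487164546879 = 79.79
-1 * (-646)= 646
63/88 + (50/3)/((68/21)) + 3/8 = 2333/374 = 6.24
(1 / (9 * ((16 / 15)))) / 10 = 1 / 96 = 0.01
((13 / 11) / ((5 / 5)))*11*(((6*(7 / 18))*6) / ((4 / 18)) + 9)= 936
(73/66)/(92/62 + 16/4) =2263/11220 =0.20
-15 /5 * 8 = -24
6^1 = 6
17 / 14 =1.21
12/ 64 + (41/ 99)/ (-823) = 243775/ 1303632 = 0.19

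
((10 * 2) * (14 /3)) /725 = 56 /435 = 0.13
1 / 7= 0.14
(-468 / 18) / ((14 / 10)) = -130 / 7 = -18.57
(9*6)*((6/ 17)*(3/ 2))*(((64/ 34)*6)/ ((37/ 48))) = 4478976/ 10693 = 418.87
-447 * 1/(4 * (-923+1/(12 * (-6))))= 8046/66457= 0.12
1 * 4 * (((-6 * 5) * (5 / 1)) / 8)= -75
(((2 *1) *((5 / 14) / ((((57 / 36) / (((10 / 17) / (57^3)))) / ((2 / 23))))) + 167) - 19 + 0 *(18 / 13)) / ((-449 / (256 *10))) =-1216279513507840 / 1441378539657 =-843.83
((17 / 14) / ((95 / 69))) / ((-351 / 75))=-1955 / 10374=-0.19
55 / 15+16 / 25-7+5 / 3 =-77 / 75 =-1.03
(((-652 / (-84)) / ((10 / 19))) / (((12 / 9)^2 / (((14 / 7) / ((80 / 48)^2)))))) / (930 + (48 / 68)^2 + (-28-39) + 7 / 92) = 0.01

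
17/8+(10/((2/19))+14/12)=2359/24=98.29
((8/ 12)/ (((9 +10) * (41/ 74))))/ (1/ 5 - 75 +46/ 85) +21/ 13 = 77402621/ 47941218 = 1.61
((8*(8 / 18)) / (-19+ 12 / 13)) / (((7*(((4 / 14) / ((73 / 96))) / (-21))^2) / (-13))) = 308906143 / 270720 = 1141.05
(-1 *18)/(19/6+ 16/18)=-324/73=-4.44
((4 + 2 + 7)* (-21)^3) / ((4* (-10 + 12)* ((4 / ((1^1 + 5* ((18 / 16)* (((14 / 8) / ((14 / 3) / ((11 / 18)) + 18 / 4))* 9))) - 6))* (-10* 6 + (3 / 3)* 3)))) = 131429025 / 865792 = 151.80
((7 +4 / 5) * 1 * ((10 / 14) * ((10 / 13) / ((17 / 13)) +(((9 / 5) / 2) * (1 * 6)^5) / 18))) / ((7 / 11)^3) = 1718084082 / 204085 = 8418.47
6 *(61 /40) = 9.15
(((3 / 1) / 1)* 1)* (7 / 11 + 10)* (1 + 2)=1053 / 11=95.73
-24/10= -12/5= -2.40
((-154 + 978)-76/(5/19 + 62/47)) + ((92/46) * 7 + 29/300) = 111636259/141300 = 790.07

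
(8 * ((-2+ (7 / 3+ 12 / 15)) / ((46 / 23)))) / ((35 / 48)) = 1088 / 175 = 6.22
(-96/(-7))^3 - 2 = 884050/343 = 2577.41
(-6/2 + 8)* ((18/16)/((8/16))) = 45/4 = 11.25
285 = 285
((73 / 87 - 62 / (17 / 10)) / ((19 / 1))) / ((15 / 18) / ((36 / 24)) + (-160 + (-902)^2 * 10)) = -158097 / 685879138475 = -0.00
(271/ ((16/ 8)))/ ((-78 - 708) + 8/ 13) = -3523/ 20420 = -0.17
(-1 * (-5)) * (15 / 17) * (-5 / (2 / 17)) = -375 / 2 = -187.50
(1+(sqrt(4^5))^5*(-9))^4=8317055477934048338024139702927361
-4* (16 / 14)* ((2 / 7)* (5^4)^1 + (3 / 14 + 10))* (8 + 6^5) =-6717750.86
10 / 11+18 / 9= 32 / 11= 2.91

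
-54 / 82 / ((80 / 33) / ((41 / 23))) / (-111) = 297 / 68080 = 0.00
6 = 6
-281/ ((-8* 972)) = 0.04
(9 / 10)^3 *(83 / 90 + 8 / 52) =101979 / 130000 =0.78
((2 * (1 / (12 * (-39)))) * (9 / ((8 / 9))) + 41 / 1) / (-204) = -8519 / 42432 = -0.20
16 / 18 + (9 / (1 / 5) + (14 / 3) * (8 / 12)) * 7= 337.67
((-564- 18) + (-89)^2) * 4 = 29356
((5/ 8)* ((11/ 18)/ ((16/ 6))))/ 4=55/ 1536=0.04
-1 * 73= -73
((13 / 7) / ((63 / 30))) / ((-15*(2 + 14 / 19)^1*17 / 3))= -19 / 4998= -0.00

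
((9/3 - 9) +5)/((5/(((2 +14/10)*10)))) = -34/5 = -6.80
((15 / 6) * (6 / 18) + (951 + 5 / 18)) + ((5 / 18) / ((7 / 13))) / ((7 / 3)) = 839957 / 882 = 952.33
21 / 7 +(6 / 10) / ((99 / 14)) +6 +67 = 76.08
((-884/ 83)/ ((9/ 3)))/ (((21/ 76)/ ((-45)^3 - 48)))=2041788944/ 1743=1171422.23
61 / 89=0.69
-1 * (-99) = 99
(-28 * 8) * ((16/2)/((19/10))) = -17920/19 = -943.16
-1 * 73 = -73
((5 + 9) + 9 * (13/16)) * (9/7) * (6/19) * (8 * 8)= 73656/133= 553.80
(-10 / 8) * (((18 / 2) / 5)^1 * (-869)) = 7821 / 4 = 1955.25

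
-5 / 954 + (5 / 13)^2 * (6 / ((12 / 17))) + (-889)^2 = 63710247713 / 80613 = 790322.25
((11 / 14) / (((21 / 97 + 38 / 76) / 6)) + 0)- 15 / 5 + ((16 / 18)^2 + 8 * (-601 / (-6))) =805.70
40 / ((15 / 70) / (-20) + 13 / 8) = 2800 / 113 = 24.78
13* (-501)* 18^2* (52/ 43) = -109731024/ 43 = -2551884.28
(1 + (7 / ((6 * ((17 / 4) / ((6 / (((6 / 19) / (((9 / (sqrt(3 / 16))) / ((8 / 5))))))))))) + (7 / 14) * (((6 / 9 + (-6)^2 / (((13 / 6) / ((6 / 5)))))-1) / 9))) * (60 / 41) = 14666 / 4797 + 39900 * sqrt(3) / 697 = 102.21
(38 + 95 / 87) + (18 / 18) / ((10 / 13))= 35141 / 870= 40.39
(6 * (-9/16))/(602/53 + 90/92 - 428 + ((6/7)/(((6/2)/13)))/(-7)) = 0.01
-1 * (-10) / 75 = 0.13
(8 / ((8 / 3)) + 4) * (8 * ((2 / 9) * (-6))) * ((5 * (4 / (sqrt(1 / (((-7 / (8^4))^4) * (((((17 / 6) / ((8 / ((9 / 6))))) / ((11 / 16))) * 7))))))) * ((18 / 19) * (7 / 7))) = -5145 * sqrt(2618) / 27394048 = -0.01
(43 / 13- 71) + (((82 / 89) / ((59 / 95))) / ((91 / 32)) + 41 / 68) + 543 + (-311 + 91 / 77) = 59552067271 / 357425068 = 166.61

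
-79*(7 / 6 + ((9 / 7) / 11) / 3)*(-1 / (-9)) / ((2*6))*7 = -44003 / 7128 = -6.17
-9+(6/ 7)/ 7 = -435/ 49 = -8.88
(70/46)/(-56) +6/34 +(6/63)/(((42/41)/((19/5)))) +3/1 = 24158167/6897240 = 3.50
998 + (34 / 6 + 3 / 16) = 48185 / 48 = 1003.85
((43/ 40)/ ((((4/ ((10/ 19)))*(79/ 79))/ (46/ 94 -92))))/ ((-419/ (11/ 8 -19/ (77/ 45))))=-100760309/ 335253632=-0.30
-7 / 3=-2.33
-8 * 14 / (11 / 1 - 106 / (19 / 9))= 2128 / 745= 2.86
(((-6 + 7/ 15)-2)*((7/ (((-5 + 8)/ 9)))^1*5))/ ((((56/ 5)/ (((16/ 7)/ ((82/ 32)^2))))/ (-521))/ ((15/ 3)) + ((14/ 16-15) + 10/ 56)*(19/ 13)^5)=13710048085260800/ 1612257535950219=8.50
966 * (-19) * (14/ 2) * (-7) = 899346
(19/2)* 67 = 1273/2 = 636.50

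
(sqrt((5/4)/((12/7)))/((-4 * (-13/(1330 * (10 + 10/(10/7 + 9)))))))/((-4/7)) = -116375 * sqrt(105)/2847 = -418.86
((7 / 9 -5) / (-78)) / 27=19 / 9477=0.00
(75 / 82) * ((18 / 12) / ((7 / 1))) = 225 / 1148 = 0.20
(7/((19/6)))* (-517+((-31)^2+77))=21882/19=1151.68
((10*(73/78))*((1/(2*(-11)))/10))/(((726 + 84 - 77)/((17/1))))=-1241/1257828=-0.00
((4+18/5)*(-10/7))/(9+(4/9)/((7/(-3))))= -228/185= -1.23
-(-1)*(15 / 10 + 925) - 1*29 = 1795 / 2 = 897.50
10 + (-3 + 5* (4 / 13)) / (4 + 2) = 761 / 78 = 9.76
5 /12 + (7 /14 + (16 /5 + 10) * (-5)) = -781 /12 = -65.08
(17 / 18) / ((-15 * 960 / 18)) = -17 / 14400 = -0.00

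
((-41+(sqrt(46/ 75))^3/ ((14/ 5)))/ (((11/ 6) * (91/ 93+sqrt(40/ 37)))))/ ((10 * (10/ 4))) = -4255308 * sqrt(370)/ 10879825-685906 * sqrt(138)/ 271995625+530472 * sqrt(12765)/ 1903969375+77030226/ 10879825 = -0.44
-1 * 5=-5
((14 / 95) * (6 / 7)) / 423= 4 / 13395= 0.00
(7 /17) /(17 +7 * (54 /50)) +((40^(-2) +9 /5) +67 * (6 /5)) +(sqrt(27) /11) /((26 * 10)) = 3 * sqrt(3) /2860 +686548099 /8350400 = 82.22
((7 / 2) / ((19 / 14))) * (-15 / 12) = -245 / 76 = -3.22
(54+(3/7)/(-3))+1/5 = 1892/35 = 54.06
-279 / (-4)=279 / 4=69.75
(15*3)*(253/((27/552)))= 232760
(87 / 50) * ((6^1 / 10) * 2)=261 / 125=2.09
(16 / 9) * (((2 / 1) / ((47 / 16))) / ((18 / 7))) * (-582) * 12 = -1390592 / 423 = -3287.45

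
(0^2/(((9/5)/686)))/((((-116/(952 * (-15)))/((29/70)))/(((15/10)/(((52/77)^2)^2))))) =0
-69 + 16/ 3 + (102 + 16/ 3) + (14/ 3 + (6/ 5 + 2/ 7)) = 5231/ 105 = 49.82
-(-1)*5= 5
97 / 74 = 1.31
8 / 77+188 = 14484 / 77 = 188.10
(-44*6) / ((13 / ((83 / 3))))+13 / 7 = -50959 / 91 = -559.99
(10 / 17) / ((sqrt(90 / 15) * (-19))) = -5 * sqrt(6) / 969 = -0.01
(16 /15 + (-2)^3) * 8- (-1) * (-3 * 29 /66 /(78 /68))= -121441 /2145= -56.62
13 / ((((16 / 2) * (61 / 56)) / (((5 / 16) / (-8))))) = -455 / 7808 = -0.06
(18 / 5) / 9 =2 / 5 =0.40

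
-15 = -15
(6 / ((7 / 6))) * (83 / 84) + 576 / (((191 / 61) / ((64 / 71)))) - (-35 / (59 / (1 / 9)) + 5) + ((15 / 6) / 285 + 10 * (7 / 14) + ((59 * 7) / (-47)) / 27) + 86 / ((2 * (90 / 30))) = 349721992183561 / 1890536324922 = 184.99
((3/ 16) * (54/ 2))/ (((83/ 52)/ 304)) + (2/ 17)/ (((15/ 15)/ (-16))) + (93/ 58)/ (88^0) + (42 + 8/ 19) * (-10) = 539.70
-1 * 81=-81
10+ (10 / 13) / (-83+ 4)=10260 / 1027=9.99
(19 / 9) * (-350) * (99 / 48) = -36575 / 24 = -1523.96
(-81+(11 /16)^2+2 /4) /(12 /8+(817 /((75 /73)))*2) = -0.05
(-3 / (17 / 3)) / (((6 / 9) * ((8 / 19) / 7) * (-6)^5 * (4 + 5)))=133 / 705024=0.00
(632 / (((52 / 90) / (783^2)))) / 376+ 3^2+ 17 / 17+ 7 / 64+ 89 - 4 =69748723797 / 39104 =1783672.36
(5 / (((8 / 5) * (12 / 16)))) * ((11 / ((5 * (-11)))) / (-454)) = 5 / 2724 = 0.00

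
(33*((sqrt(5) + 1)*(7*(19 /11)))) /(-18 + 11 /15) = -855*sqrt(5) /37- 855 /37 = -74.78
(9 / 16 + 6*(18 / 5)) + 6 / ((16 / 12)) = 2133 / 80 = 26.66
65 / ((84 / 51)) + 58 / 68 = 19191 / 476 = 40.32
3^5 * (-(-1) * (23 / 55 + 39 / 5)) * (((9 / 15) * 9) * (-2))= -5931144 / 275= -21567.80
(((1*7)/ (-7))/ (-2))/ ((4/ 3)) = 3/ 8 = 0.38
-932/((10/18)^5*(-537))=18344556/559375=32.79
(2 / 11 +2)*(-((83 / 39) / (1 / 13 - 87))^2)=-0.00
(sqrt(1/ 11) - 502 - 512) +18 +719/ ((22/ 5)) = -18317/ 22 +sqrt(11)/ 11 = -832.29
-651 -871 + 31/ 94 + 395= -105907/ 94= -1126.67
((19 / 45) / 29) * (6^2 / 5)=76 / 725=0.10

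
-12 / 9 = -4 / 3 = -1.33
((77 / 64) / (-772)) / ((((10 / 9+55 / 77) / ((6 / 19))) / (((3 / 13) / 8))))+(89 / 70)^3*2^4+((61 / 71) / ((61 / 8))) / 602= 4832938224742722863 / 146964686400896000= 32.89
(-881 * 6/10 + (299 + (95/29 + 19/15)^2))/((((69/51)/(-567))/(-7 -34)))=-1736306103924/483575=-3590562.18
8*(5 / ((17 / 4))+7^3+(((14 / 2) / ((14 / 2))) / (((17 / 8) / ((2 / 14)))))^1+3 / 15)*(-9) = -14755968 / 595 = -24799.95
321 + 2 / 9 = 2891 / 9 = 321.22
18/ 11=1.64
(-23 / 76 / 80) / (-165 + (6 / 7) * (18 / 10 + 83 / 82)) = 6601 / 283712256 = 0.00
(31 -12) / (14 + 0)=19 / 14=1.36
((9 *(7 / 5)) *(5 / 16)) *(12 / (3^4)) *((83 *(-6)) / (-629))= 581 / 1258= 0.46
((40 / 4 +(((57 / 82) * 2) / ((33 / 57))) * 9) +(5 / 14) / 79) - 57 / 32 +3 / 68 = 4053889349 / 135675232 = 29.88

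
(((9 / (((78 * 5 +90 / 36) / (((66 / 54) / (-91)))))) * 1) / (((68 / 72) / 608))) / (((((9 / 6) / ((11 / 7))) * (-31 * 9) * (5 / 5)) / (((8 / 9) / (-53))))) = -4708352 / 377102436165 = -0.00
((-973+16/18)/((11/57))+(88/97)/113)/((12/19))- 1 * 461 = -8436.72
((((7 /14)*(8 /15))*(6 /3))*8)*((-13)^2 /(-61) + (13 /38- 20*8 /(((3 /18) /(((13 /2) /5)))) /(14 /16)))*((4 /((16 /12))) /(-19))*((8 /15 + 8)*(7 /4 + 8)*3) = 185161786368 /770735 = 240240.53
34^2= 1156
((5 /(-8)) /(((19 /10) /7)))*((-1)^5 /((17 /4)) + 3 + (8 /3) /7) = -7.24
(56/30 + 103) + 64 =168.87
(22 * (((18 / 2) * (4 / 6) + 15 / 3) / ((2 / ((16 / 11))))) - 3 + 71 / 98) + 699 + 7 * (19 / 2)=46022 / 49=939.22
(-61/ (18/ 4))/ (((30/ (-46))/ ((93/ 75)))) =86986/ 3375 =25.77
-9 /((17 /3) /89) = -141.35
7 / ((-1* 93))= -7 / 93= -0.08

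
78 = 78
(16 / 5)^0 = 1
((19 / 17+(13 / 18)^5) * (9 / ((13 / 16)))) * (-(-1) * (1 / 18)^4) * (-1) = -42213773 / 304426410912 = -0.00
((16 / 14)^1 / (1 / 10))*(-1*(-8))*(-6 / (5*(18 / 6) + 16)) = -3840 / 217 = -17.70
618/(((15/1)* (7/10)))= 412/7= 58.86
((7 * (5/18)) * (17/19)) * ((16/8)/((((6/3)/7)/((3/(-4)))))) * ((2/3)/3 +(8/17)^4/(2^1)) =-22720565/10081476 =-2.25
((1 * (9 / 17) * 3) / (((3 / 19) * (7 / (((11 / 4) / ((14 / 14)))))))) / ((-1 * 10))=-1881 / 4760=-0.40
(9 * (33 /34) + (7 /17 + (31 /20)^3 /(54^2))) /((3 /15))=3628010447 /79315200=45.74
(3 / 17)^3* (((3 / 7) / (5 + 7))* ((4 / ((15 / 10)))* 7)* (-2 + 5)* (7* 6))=2268 / 4913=0.46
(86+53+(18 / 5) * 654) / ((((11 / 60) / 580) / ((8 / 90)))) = 23138752 / 33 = 701174.30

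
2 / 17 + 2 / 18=35 / 153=0.23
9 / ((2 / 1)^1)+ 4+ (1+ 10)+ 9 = 57 / 2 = 28.50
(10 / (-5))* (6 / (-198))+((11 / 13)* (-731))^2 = 382589.89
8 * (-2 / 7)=-16 / 7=-2.29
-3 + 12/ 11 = -21/ 11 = -1.91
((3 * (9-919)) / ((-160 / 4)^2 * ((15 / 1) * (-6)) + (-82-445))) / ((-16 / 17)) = -23205 / 1156216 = -0.02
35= 35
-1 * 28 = -28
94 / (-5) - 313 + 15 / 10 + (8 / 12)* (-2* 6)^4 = 134937 / 10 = 13493.70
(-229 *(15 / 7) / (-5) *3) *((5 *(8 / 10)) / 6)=1374 / 7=196.29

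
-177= -177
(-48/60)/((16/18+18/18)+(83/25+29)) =-180/7697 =-0.02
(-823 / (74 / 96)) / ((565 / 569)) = -22477776 / 20905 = -1075.23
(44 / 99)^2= 16 / 81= 0.20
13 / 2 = 6.50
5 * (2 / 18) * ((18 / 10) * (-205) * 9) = -1845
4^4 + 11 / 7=1803 / 7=257.57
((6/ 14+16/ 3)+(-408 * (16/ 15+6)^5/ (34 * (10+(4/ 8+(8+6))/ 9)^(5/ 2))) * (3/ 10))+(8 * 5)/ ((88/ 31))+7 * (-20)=-963522415872 * sqrt(418)/ 142645765625-27754/ 231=-258.25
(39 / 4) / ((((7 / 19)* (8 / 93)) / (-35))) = -344565 / 32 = -10767.66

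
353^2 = 124609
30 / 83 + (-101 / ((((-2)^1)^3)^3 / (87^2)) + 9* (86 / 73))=4665930855 / 3102208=1504.07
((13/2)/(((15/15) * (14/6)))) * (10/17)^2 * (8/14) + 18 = 262698/14161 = 18.55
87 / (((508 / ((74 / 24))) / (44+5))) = 52577 / 2032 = 25.87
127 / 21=6.05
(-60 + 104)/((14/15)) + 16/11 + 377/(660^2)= 148185839/3049200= 48.60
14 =14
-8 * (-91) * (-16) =-11648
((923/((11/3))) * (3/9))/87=923/957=0.96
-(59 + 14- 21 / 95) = -6914 / 95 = -72.78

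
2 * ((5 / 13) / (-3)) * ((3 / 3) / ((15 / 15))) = -10 / 39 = -0.26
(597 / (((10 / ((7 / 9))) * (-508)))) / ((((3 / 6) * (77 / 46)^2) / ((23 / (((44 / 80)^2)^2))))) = -77479456000 / 4724753187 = -16.40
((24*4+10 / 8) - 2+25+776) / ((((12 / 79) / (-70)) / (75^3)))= -1393948828125 / 8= -174243603515.62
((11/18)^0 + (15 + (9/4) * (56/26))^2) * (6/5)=473.84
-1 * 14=-14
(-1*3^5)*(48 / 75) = -3888 / 25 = -155.52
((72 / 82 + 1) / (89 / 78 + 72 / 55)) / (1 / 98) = 32372340 / 430951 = 75.12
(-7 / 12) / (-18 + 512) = -7 / 5928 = -0.00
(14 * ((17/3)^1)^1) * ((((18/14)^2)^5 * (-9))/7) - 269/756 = -38421272081699/30507326892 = -1259.41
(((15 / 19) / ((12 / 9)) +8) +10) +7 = 1945 / 76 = 25.59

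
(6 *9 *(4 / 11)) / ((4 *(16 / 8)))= 27 / 11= 2.45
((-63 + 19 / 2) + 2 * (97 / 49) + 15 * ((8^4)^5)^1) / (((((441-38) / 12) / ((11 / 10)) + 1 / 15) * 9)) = 93213703647463577742575 / 1484259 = 62801508124568271.27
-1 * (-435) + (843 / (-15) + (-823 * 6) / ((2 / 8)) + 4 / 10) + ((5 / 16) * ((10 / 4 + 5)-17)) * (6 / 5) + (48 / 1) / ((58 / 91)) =-44778441 / 2320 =-19301.05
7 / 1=7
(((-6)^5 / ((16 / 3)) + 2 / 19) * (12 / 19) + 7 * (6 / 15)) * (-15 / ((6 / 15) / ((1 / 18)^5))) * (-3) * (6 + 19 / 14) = -426663595 / 1061097408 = -0.40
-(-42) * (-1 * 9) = -378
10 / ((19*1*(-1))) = -10 / 19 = -0.53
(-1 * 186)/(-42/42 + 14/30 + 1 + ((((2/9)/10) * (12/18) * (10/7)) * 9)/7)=-45570/121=-376.61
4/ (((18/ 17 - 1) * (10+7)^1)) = 4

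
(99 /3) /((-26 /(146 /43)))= -2409 /559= -4.31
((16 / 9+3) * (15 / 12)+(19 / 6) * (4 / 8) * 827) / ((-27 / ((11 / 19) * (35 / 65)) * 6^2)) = -1823129 / 4321512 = -0.42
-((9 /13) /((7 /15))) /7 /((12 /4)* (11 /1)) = -45 /7007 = -0.01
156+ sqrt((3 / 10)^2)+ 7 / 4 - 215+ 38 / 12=-3227 / 60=-53.78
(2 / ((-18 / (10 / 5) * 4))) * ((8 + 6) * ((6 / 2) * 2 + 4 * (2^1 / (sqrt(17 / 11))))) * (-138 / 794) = 322 / 397 + 1288 * sqrt(187) / 20247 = 1.68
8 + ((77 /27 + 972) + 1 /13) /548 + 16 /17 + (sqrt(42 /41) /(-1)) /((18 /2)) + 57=55359877 /817479 - sqrt(1722) /369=67.61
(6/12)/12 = 1/24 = 0.04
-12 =-12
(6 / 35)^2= 36 / 1225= 0.03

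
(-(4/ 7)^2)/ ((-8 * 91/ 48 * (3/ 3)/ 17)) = 1632/ 4459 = 0.37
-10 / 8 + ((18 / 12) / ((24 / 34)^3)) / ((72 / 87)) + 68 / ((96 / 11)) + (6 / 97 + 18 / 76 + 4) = 814958743 / 50955264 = 15.99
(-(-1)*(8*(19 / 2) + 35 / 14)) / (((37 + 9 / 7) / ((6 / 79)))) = 3297 / 21172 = 0.16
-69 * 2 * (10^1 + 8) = -2484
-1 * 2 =-2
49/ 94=0.52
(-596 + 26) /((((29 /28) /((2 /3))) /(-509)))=5415760 /29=186750.34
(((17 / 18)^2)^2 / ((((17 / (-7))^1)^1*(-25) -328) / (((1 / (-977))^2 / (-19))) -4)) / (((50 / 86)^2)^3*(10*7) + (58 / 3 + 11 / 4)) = 217397996618159 / 32831407534933722242836620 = 0.00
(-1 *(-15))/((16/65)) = 975/16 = 60.94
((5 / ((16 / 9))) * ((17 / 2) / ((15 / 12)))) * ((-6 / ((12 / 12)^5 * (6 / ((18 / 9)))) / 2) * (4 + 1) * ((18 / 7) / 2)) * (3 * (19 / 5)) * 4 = -78489 / 14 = -5606.36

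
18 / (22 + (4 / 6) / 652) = 17604 / 21517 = 0.82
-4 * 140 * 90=-50400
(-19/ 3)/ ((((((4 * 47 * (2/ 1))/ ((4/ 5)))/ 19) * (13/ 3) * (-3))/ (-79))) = -28519/ 18330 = -1.56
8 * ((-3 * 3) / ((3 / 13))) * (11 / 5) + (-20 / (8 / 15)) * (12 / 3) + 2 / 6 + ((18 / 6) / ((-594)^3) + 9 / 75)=-1460012786521 / 1746538200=-835.95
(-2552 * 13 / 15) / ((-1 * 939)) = 33176 / 14085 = 2.36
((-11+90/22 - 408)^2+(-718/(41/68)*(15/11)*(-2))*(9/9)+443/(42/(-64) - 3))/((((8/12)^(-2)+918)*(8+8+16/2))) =50868369008/6409765791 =7.94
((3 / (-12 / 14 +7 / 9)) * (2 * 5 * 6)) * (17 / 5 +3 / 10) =-41958 / 5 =-8391.60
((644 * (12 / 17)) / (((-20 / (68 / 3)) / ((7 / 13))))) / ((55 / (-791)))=14263312 / 3575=3989.74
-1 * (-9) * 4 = 36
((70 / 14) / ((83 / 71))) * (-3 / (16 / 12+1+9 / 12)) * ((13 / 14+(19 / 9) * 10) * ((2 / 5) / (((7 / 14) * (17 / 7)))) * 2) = -3154672 / 52207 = -60.43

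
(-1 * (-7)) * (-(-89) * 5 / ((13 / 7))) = 21805 / 13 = 1677.31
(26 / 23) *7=182 / 23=7.91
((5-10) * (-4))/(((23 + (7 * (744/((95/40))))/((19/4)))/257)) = 10.61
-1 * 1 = -1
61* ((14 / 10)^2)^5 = 17230990189 / 9765625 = 1764.45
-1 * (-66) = 66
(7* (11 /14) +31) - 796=-759.50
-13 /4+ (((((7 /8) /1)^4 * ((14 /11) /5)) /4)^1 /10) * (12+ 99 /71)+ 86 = 26487509857 /319897600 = 82.80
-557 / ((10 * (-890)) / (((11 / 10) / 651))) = 6127 / 57939000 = 0.00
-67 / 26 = -2.58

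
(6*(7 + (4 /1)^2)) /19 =138 /19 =7.26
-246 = -246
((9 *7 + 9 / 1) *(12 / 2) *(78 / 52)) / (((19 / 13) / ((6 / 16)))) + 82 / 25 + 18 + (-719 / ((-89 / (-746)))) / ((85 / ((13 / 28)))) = 154.62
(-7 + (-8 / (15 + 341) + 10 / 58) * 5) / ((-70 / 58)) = 16132 / 3115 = 5.18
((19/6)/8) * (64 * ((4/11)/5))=304/165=1.84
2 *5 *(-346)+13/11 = -38047/11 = -3458.82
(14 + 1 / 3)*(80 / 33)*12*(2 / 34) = 13760 / 561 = 24.53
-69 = -69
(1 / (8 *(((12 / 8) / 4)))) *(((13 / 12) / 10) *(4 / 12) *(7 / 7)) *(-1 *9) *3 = -13 / 40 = -0.32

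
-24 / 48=-1 / 2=-0.50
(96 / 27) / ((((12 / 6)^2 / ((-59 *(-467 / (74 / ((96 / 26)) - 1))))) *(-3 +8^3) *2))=881696 / 697839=1.26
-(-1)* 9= 9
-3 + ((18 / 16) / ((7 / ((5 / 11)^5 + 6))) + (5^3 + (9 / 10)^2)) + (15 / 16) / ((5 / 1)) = 55901080993 / 450942800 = 123.96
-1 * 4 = -4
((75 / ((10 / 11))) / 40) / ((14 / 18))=297 / 112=2.65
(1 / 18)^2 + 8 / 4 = 649 / 324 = 2.00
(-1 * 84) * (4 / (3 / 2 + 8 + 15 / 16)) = -32.19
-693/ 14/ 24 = -2.06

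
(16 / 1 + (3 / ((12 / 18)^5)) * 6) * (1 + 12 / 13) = 293.63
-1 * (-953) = 953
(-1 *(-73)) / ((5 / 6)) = 438 / 5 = 87.60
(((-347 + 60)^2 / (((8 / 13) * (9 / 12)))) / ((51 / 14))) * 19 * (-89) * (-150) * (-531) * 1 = -112173963187650 / 17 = -6598468422802.94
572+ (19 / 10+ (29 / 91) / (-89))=573.90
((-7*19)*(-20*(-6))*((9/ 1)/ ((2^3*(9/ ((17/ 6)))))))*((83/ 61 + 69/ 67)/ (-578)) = 3248525/ 138958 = 23.38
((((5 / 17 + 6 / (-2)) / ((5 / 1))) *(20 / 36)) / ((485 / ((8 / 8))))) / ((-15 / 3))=46 / 371025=0.00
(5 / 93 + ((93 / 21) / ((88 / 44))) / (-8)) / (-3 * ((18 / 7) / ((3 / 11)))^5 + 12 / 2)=0.00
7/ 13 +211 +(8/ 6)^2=24958/ 117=213.32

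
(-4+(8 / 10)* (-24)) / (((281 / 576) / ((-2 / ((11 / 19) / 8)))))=20312064 / 15455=1314.27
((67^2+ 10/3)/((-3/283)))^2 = 14546527348081/81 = 179586757383.72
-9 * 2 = -18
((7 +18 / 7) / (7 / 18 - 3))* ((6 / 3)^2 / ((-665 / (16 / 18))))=4288 / 218785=0.02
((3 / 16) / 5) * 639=1917 / 80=23.96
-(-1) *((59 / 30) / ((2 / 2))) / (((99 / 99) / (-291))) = -5723 / 10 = -572.30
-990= -990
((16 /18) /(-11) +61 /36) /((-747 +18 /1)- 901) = -71 /71720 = -0.00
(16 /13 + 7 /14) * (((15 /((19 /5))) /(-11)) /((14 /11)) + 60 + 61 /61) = 726795 /6916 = 105.09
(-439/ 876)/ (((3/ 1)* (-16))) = 439/ 42048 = 0.01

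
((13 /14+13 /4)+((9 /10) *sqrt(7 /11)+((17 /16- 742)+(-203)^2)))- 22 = 9 *sqrt(77) /110+4530427 /112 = 40450.96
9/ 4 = 2.25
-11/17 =-0.65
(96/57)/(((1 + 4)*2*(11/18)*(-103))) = -288/107635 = -0.00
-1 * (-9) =9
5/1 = 5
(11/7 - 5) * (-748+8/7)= 125472/49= 2560.65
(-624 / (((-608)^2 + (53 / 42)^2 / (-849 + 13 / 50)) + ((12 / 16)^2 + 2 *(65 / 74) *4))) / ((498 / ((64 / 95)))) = -73742572560384 / 32294066948783983645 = -0.00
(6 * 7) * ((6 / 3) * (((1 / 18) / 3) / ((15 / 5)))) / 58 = 7 / 783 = 0.01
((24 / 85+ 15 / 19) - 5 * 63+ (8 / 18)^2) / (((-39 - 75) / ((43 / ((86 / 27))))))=20520337 / 552330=37.15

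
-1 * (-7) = 7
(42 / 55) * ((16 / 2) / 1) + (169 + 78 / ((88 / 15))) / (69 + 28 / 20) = 673613 / 77440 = 8.70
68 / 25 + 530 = 13318 / 25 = 532.72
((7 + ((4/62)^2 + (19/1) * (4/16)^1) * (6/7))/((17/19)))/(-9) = -2831057/2058462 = -1.38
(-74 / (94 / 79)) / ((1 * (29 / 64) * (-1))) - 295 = -215013 / 1363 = -157.75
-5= -5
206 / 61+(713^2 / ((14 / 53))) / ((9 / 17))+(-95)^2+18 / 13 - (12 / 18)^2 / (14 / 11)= 364128292751 / 99918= 3644271.23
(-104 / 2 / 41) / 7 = -52 / 287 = -0.18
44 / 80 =0.55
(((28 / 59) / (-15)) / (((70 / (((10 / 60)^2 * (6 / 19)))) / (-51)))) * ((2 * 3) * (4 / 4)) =34 / 28025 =0.00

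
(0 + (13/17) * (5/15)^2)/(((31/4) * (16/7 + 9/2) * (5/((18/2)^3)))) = 58968/250325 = 0.24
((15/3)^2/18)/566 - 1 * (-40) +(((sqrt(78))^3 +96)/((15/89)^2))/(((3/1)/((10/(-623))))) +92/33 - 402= -493294469/1307460 - 4628 * sqrt(78)/315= -507.05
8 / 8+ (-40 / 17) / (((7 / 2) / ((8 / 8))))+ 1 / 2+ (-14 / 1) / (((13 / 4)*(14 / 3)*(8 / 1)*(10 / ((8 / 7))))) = 12601 / 15470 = 0.81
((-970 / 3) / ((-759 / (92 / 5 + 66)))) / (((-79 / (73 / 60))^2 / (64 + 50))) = 2072304217 / 2131613550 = 0.97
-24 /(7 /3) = -72 /7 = -10.29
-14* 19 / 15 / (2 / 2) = -266 / 15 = -17.73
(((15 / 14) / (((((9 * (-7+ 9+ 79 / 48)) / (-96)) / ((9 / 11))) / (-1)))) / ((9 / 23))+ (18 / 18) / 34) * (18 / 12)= 1809813 / 183260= 9.88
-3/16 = -0.19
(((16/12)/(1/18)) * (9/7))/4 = 54/7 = 7.71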